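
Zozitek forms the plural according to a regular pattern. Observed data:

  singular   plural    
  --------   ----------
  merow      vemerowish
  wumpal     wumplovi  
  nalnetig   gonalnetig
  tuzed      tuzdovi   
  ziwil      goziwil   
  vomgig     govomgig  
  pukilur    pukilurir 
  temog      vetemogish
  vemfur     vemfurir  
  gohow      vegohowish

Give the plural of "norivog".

venorivogish

"norivog" has last vowel 'o'. The stems whose last vowel is 'o' (temog → vetemogish, merow → vemerowish, gohow → vegohowish) add ve- … -ish around the stem.
The other patterns: stems whose last vowel is 'i' add the prefix go-; stems whose last vowel is 'u' add -ir; stems whose last vowel is 'a' or 'e' delete the last vowel and add -ovi.
So norivog → venorivogish.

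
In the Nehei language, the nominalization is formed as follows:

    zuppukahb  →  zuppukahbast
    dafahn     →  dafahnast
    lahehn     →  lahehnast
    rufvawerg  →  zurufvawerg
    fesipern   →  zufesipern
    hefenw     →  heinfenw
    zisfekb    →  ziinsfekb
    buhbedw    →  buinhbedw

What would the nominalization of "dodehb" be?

dafahn and fesipern both end in -n yet inflect differently (dafahnast, zufesipern), so the final letter is not what conditions the rule; the second-to-last letter is.
"dodehb" has second-to-last letter 'h'. The stems whose second-to-last letter is 'h' (zuppukahb → zuppukahbast, dafahn → dafahnast, lahehn → lahehnast) add -ast.
The other patterns: stems whose second-to-last letter is 'r' add the prefix zu-; stems whose second-to-last letter is 'd', 'k' or 'n' insert -in- after the first vowel.
So dodehb → dodehbast.

dodehbast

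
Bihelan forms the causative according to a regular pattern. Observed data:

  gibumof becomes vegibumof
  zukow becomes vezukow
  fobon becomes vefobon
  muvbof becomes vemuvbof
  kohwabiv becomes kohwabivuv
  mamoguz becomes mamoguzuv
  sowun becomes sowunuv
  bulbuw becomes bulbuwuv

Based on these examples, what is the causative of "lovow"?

fobon and sowun both end in -n yet inflect differently (vefobon, sowunuv), so the final letter is not what conditions the rule; the last vowel is.
"lovow" has last vowel 'o'. The stems whose last vowel is 'o' (gibumof → vegibumof, zukow → vezukow, fobon → vefobon) add the prefix ve-.
So lovow → velovow.

velovow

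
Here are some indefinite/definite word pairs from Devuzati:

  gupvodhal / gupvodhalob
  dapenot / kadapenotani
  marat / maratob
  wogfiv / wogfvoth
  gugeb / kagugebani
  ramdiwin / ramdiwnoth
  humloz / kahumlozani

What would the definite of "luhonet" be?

kaluhonetani

marat and dapenot both end in -t yet inflect differently (maratob, kadapenotani), so the final letter is not what conditions the rule; the last vowel is.
"luhonet" has last vowel 'e'. The one such stem in the data (gugeb → kagugebani) adds ka- … -ani around the stem, so the same rule applies.
The other patterns: stems whose last vowel is 'a' add -ob; stems whose last vowel is 'i' delete the last vowel and add -oth.
So luhonet → kaluhonetani.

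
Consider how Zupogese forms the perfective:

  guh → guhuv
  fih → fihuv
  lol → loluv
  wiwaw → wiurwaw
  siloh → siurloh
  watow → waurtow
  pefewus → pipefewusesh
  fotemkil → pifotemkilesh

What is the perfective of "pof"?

pofuv

"pof" has 1 vowel. The stems with 1 vowel (guh → guhuv, fih → fihuv, lol → loluv) add -uv.
So pof → pofuv.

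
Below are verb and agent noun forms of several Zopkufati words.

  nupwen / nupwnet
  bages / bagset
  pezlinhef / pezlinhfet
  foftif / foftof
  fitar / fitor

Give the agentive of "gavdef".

gavdfet

pezlinhef and foftif both end in -f yet inflect differently (pezlinhfet, foftof), so the final letter is not what conditions the rule; the last vowel is.
"gavdef" has last vowel 'e'. The stems whose last vowel is 'e' (nupwen → nupwnet, bages → bagset, pezlinhef → pezlinhfet) delete the last vowel and add -et.
So gavdef → gavdfet.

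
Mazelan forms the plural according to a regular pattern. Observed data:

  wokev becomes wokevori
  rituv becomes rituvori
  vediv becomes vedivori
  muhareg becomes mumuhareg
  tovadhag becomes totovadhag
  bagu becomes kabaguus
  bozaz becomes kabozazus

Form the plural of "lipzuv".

wokev and muhareg both have last vowel 'e' yet inflect differently (wokevori, mumuhareg), so the last vowel is not what conditions the rule; the final letter is.
"lipzuv" ends in -v. The stems ending in -v (wokev → wokevori, rituv → rituvori, vediv → vedivori) add -ori.
The other patterns: stems ending in -g repeat the first consonant+vowel as a prefix; stems ending in -u or -z add ka- … -us around the stem.
So lipzuv → lipzuvori.

lipzuvori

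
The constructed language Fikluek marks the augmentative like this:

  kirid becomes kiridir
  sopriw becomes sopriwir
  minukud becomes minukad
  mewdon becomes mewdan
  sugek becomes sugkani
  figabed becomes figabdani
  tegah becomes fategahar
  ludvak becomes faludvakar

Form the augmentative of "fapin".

fapinir

"fapin" has last vowel 'i'. The stems whose last vowel is 'i' (kirid → kiridir, sopriw → sopriwir) add -ir.
The other patterns: stems whose last vowel is 'o' or 'u' change the last vowel to 'a'; stems whose last vowel is 'e' delete the last vowel and add -ani; stems whose last vowel is 'a' add fa- … -ar around the stem.
So fapin → fapinir.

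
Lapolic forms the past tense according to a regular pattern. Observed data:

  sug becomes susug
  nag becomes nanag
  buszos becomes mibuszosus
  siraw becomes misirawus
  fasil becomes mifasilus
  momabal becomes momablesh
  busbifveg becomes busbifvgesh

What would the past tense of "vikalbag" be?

vikalbgesh

"vikalbag" has 3 vowels. The stems with 3 vowels (momabal → momablesh, busbifveg → busbifvgesh) delete the last vowel and add -esh.
So vikalbag → vikalbgesh.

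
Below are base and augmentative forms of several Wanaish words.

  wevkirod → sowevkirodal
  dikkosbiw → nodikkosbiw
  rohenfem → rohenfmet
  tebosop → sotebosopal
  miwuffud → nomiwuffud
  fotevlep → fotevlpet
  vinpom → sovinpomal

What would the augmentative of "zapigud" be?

nozapigud

rohenfem and vinpom both end in -m yet inflect differently (rohenfmet, sovinpomal), so the final letter is not what conditions the rule; the last vowel is.
"zapigud" has last vowel 'u'. The one such stem in the data (miwuffud → nomiwuffud) adds the prefix no-, so the same rule applies.
The other patterns: stems whose last vowel is 'e' delete the last vowel and add -et; stems whose last vowel is 'o' add so- … -al around the stem.
So zapigud → nozapigud.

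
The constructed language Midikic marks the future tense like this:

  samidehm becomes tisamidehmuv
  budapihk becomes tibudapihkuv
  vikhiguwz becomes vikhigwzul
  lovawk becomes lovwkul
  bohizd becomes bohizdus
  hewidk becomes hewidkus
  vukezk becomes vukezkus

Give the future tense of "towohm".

budapihk and lovawk both end in -k yet inflect differently (tibudapihkuv, lovwkul), so the final letter is not what conditions the rule; the second-to-last letter is.
"towohm" has second-to-last letter 'h'. The stems whose second-to-last letter is 'h' (samidehm → tisamidehmuv, budapihk → tibudapihkuv) add ti- … -uv around the stem.
So towohm → titowohmuv.

titowohmuv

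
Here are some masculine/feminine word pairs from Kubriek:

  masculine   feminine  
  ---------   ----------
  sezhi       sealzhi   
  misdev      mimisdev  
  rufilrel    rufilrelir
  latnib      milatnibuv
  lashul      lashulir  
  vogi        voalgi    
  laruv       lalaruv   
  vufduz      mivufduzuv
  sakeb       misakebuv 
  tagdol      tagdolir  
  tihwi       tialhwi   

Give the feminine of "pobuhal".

lashul and laruv both have last vowel 'u' yet inflect differently (lashulir, lalaruv), so the last vowel is not what conditions the rule; the final letter is.
"pobuhal" ends in -l. The stems ending in -l (tagdol → tagdolir, rufilrel → rufilrelir, lashul → lashulir) add -ir.
So pobuhal → pobuhalir.

pobuhalir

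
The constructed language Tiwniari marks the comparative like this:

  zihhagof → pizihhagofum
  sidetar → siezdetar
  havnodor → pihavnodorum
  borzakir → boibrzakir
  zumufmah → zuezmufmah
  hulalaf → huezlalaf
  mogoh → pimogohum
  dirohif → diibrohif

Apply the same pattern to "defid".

deibfid

zihhagof and dirohif both end in -f yet inflect differently (pizihhagofum, diibrohif), so the final letter is not what conditions the rule; the last vowel is.
"defid" has last vowel 'i'. The stems whose last vowel is 'i' (dirohif → diibrohif, borzakir → boibrzakir) insert -ib- after the first vowel.
The other patterns: stems whose last vowel is 'o' add pi- … -um around the stem; stems whose last vowel is 'a' insert -ez- after the first vowel.
So defid → deibfid.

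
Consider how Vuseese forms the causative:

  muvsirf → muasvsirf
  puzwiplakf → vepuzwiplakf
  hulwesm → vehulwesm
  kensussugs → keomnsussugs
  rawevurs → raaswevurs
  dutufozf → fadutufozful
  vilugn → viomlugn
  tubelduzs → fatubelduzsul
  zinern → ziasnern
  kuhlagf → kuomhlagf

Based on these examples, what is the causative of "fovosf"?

dutufozf and puzwiplakf both end in -f yet inflect differently (fadutufozful, vepuzwiplakf), so the final letter is not what conditions the rule; the second-to-last letter is.
"fovosf" has second-to-last letter 's'. The one such stem in the data (hulwesm → vehulwesm) adds the prefix ve-, so the same rule applies.
The other patterns: stems whose second-to-last letter is 'z' add fa- … -ul around the stem; stems whose second-to-last letter is 'r' insert -as- after the first vowel; stems whose second-to-last letter is 'g' insert -om- after the first vowel.
So fovosf → vefovosf.

vefovosf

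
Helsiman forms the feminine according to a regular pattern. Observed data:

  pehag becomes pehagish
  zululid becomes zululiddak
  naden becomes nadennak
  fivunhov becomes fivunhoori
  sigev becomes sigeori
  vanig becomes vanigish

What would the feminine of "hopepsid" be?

sigev and naden both have last vowel 'e' yet inflect differently (sigeori, nadennak), so the last vowel is not what conditions the rule; the final letter is.
"hopepsid" ends in -d. The one such stem in the data (zululid → zululiddak) doubles the final consonant and adds -ak (as does naden), so the same rule applies.
So hopepsid → hopepsiddak.

hopepsiddak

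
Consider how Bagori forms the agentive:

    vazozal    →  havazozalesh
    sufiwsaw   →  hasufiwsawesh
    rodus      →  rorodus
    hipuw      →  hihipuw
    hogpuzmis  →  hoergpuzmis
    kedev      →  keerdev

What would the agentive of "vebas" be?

sufiwsaw and hipuw both end in -w yet inflect differently (hasufiwsawesh, hihipuw), so the final letter is not what conditions the rule; the last vowel is.
"vebas" has last vowel 'a'. The stems whose last vowel is 'a' (vazozal → havazozalesh, sufiwsaw → hasufiwsawesh) add ha- … -esh around the stem.
The other patterns: stems whose last vowel is 'u' repeat the first consonant+vowel as a prefix; stems whose last vowel is 'e' or 'i' insert -er- after the first vowel.
So vebas → havebasesh.

havebasesh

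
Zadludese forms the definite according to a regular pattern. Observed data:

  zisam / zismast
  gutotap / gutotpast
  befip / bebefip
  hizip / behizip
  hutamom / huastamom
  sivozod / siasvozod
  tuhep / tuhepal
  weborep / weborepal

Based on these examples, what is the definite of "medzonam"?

gutotap and befip both end in -p yet inflect differently (gutotpast, bebefip), so the final letter is not what conditions the rule; the last vowel is.
"medzonam" has last vowel 'a'. The stems whose last vowel is 'a' (zisam → zismast, gutotap → gutotpast) delete the last vowel and add -ast.
The other patterns: stems whose last vowel is 'i' add the prefix be-; stems whose last vowel is 'o' insert -as- after the first vowel; stems whose last vowel is 'e' add -al.
So medzonam → medzonmast.

medzonmast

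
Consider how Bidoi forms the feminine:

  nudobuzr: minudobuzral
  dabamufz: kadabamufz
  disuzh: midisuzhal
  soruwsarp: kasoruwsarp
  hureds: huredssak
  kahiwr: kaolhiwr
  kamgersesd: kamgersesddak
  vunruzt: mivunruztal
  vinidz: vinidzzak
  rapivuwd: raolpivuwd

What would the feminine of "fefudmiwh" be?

kahiwr and nudobuzr both end in -r yet inflect differently (kaolhiwr, minudobuzral), so the final letter is not what conditions the rule; the second-to-last letter is.
"fefudmiwh" has second-to-last letter 'w'. The stems whose second-to-last letter is 'w' (kahiwr → kaolhiwr, rapivuwd → raolpivuwd) insert -ol- after the first vowel.
So fefudmiwh → feolfudmiwh.

feolfudmiwh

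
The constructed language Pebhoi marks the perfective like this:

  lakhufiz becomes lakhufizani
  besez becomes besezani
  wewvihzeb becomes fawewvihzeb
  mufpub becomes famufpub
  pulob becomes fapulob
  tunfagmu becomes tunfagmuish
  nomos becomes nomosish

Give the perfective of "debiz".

"debiz" ends in -z. The stems ending in -z (lakhufiz → lakhufizani, besez → besezani) add -ani.
The other patterns: stems ending in -b add the prefix fa-; stems ending in -s or -u add -ish.
So debiz → debizani.

debizani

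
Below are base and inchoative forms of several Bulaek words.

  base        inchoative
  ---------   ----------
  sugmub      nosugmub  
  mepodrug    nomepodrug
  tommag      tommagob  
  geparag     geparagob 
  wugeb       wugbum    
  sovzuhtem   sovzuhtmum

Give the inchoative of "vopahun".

novopahun

"vopahun" has last vowel 'u'. The stems whose last vowel is 'u' (sugmub → nosugmub, mepodrug → nomepodrug) add the prefix no-.
The other patterns: stems whose last vowel is 'a' add -ob; stems whose last vowel is 'e' delete the last vowel and add -um.
So vopahun → novopahun.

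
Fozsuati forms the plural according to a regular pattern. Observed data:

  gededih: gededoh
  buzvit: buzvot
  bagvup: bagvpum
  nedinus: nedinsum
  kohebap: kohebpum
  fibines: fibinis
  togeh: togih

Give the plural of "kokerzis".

nedinus and fibines both end in -s yet inflect differently (nedinsum, fibinis), so the final letter is not what conditions the rule; the last vowel is.
"kokerzis" has last vowel 'i'. The stems whose last vowel is 'i' (gededih → gededoh, buzvit → buzvot) change the last vowel to 'o'.
So kokerzis → kokerzos.

kokerzos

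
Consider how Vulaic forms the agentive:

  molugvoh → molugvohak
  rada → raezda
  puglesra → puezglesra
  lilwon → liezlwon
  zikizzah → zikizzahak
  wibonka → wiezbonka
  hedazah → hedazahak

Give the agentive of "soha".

soezha

"soha" ends in -a. The stems ending in -a (wibonka → wiezbonka, puglesra → puezglesra, rada → raezda) insert -ez- after the first vowel.
The other pattern: stems ending in -h add -ak.
So soha → soezha.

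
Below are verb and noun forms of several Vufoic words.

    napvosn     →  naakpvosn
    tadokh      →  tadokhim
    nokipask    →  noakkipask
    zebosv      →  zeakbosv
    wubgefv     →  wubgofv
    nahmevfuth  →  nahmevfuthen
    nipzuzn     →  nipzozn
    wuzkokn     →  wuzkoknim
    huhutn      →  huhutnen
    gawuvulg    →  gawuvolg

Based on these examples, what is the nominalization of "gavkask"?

"gavkask" has second-to-last letter 's'. The stems whose second-to-last letter is 's' (zebosv → zeakbosv, nokipask → noakkipask, napvosn → naakpvosn) insert -ak- after the first vowel.
So gavkask → gaakvkask.

gaakvkask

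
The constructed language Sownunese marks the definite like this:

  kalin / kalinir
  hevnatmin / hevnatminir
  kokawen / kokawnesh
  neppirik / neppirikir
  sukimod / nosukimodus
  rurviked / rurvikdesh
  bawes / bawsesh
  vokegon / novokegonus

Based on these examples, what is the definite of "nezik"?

kalin and kokawen both end in -n yet inflect differently (kalinir, kokawnesh), so the final letter is not what conditions the rule; the last vowel is.
"nezik" has last vowel 'i'. The stems whose last vowel is 'i' (neppirik → neppirikir, kalin → kalinir, hevnatmin → hevnatminir) add -ir.
The other patterns: stems whose last vowel is 'e' delete the last vowel and add -esh; stems whose last vowel is 'o' add no- … -us around the stem.
So nezik → nezikir.

nezikir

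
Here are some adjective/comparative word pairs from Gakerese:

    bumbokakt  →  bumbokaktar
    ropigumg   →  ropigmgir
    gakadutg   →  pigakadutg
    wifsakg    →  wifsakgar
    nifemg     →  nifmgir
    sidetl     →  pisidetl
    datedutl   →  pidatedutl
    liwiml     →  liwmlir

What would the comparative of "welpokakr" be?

liwiml and sidetl both end in -l yet inflect differently (liwmlir, pisidetl), so the final letter is not what conditions the rule; the second-to-last letter is.
"welpokakr" has second-to-last letter 'k'. The stems whose second-to-last letter is 'k' (bumbokakt → bumbokaktar, wifsakg → wifsakgar) add -ar.
So welpokakr → welpokakrar.

welpokakrar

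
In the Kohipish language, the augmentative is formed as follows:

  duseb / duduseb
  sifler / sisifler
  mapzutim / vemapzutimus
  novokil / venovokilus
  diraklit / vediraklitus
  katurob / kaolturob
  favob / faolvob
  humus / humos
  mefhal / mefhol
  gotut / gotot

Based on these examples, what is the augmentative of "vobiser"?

"vobiser" has last vowel 'e'. The stems whose last vowel is 'e' (duseb → duduseb, sifler → sisifler) repeat the first consonant+vowel as a prefix.
So vobiser → vovobiser.

vovobiser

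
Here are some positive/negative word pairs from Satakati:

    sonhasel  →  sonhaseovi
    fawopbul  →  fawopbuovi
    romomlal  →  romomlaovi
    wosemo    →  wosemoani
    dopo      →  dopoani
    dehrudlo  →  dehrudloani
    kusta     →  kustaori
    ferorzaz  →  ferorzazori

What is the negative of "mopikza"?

romomlal and kusta both have last vowel 'a' yet inflect differently (romomlaovi, kustaori), so the last vowel is not what conditions the rule; the final letter is.
"mopikza" ends in -a. The one such stem in the data (kusta → kustaori) adds -ori, so the same rule applies.
So mopikza → mopikzaori.

mopikzaori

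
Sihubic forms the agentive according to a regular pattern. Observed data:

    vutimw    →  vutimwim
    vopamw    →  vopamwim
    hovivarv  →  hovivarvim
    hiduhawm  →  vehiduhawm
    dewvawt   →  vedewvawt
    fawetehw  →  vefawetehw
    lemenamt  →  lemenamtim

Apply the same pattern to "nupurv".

nupurvim

fawetehw and vutimw both end in -w yet inflect differently (vefawetehw, vutimwim), so the final letter is not what conditions the rule; the second-to-last letter is.
"nupurv" has second-to-last letter 'r'. The one such stem in the data (hovivarv → hovivarvim) adds -im, so the same rule applies.
So nupurv → nupurvim.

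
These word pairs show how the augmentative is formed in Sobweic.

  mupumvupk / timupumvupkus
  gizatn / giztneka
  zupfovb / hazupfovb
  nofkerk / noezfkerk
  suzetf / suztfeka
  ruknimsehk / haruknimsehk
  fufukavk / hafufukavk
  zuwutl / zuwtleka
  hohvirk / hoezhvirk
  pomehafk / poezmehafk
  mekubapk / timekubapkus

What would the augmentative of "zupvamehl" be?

hazupvamehl

mekubapk and fufukavk both end in -k yet inflect differently (timekubapkus, hafufukavk), so the final letter is not what conditions the rule; the second-to-last letter is.
"zupvamehl" has second-to-last letter 'h'. The one such stem in the data (ruknimsehk → haruknimsehk) adds the prefix ha-, so the same rule applies.
So zupvamehl → hazupvamehl.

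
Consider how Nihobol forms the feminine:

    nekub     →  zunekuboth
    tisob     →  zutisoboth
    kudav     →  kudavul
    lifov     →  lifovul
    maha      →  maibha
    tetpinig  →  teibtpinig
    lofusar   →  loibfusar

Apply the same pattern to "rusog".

ruibsog

tisob and lifov both have last vowel 'o' yet inflect differently (zutisoboth, lifovul), so the last vowel is not what conditions the rule; the final letter is.
"rusog" ends in -g. The one such stem in the data (tetpinig → teibtpinig) inserts -ib- after the first vowel (as do maha, lofusar), so the same rule applies.
The other patterns: stems ending in -b add zu- … -oth around the stem; stems ending in -v add -ul.
So rusog → ruibsog.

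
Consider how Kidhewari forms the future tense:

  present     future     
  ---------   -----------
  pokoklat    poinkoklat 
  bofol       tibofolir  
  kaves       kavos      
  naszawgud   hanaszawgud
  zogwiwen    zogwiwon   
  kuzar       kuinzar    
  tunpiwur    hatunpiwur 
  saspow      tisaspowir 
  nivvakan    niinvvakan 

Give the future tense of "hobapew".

hobapow

nivvakan and zogwiwen both end in -n yet inflect differently (niinvvakan, zogwiwon), so the final letter is not what conditions the rule; the last vowel is.
"hobapew" has last vowel 'e'. The stems whose last vowel is 'e' (kaves → kavos, zogwiwen → zogwiwon) change the last vowel to 'o'.
The other patterns: stems whose last vowel is 'a' insert -in- after the first vowel; stems whose last vowel is 'o' add ti- … -ir around the stem; stems whose last vowel is 'u' add the prefix ha-.
So hobapew → hobapow.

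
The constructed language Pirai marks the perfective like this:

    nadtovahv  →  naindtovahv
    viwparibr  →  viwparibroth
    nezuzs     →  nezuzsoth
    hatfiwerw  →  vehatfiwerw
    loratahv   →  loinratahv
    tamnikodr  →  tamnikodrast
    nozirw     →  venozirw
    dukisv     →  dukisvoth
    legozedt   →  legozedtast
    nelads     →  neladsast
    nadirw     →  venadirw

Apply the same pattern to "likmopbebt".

"likmopbebt" has second-to-last letter 'b'. The one such stem in the data (viwparibr → viwparibroth) adds -oth, so the same rule applies.
The other patterns: stems whose second-to-last letter is 'd' add -ast; stems whose second-to-last letter is 'h' insert -in- after the first vowel; stems whose second-to-last letter is 'r' add the prefix ve-.
So likmopbebt → likmopbebtoth.

likmopbebtoth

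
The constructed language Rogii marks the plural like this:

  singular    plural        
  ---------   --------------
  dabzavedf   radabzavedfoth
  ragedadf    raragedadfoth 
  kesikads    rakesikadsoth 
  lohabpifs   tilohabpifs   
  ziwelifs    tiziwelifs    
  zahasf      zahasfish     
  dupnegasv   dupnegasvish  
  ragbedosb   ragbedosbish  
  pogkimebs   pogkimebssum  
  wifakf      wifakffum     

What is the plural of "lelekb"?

kesikads and lohabpifs both end in -s yet inflect differently (rakesikadsoth, tilohabpifs), so the final letter is not what conditions the rule; the second-to-last letter is.
"lelekb" has second-to-last letter 'k'. The one such stem in the data (wifakf → wifakffum) doubles the final consonant and adds -um (as does pogkimebs), so the same rule applies.
So lelekb → lelekbbum.

lelekbbum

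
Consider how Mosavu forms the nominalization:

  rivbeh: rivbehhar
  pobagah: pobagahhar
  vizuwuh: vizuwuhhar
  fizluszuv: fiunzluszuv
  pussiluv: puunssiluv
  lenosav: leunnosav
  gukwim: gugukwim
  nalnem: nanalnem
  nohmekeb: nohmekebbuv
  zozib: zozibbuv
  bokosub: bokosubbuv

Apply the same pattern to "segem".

sesegem

vizuwuh and fizluszuv both have last vowel 'u' yet inflect differently (vizuwuhhar, fiunzluszuv), so the last vowel is not what conditions the rule; the final letter is.
"segem" ends in -m. The stems ending in -m (gukwim → gugukwim, nalnem → nanalnem) repeat the first consonant+vowel as a prefix.
The other patterns: stems ending in -h double the final consonant and add -ar; stems ending in -v insert -un- after the first vowel; stems ending in -b double the final consonant and add -uv.
So segem → sesegem.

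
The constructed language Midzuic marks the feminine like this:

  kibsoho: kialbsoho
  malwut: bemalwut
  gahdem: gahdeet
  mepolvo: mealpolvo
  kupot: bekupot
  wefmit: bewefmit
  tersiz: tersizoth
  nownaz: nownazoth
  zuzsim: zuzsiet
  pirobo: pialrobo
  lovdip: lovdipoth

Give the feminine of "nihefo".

nialhefo

"nihefo" ends in -o. The stems ending in -o (pirobo → pialrobo, kibsoho → kialbsoho, mepolvo → mealpolvo) insert -al- after the first vowel.
So nihefo → nialhefo.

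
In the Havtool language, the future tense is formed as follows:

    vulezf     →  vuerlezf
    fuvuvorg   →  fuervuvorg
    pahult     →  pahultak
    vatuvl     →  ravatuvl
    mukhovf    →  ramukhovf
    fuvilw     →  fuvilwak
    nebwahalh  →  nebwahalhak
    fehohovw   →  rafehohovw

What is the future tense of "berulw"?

berulwak

fuvilw and fehohovw both end in -w yet inflect differently (fuvilwak, rafehohovw), so the final letter is not what conditions the rule; the second-to-last letter is.
"berulw" has second-to-last letter 'l'. The stems whose second-to-last letter is 'l' (pahult → pahultak, fuvilw → fuvilwak, nebwahalh → nebwahalhak) add -ak.
So berulw → berulwak.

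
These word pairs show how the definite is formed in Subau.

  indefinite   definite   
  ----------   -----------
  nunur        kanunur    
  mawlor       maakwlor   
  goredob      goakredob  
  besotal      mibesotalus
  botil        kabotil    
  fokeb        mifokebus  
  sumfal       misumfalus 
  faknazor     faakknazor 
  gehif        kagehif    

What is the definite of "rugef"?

mirugefus

fokeb and goredob both end in -b yet inflect differently (mifokebus, goakredob), so the final letter is not what conditions the rule; the last vowel is.
"rugef" has last vowel 'e'. The one such stem in the data (fokeb → mifokebus) adds mi- … -us around the stem, so the same rule applies.
The other patterns: stems whose last vowel is 'o' insert -ak- after the first vowel; stems whose last vowel is 'i' or 'u' add the prefix ka-.
So rugef → mirugefus.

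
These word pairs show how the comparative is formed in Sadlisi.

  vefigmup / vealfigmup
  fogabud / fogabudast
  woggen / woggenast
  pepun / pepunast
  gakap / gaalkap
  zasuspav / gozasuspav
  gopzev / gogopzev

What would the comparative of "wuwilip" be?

wualwilip

gakap and zasuspav both have last vowel 'a' yet inflect differently (gaalkap, gozasuspav), so the last vowel is not what conditions the rule; the final letter is.
"wuwilip" ends in -p. The stems ending in -p (vefigmup → vealfigmup, gakap → gaalkap) insert -al- after the first vowel.
The other patterns: stems ending in -v add the prefix go-; stems ending in -d or -n add -ast.
So wuwilip → wualwilip.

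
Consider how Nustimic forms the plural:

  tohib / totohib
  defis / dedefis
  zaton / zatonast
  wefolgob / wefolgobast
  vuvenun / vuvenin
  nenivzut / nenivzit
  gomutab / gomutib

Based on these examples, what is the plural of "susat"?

tohib and wefolgob both end in -b yet inflect differently (totohib, wefolgobast), so the final letter is not what conditions the rule; the last vowel is.
"susat" has last vowel 'a'. The one such stem in the data (gomutab → gomutib) changes the last vowel to 'i' (as do vuvenun, nenivzut), so the same rule applies.
So susat → susit.

susit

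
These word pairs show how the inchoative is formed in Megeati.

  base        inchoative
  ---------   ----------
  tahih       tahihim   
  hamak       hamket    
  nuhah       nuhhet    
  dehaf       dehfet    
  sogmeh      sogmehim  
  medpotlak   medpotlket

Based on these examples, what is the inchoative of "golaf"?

golfet

nuhah and tahih both end in -h yet inflect differently (nuhhet, tahihim), so the final letter is not what conditions the rule; the last vowel is.
"golaf" has last vowel 'a'. The stems whose last vowel is 'a' (hamak → hamket, nuhah → nuhhet, dehaf → dehfet) delete the last vowel and add -et.
The other pattern: stems whose last vowel is 'e' or 'i' add -im.
So golaf → golfet.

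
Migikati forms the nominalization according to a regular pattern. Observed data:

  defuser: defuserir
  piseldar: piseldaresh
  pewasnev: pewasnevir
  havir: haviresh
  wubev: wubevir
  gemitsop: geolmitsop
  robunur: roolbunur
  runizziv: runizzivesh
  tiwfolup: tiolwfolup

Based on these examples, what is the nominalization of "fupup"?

piseldar and robunur both end in -r yet inflect differently (piseldaresh, roolbunur), so the final letter is not what conditions the rule; the last vowel is.
"fupup" has last vowel 'u'. The stems whose last vowel is 'u' (tiwfolup → tiolwfolup, robunur → roolbunur) insert -ol- after the first vowel.
The other patterns: stems whose last vowel is 'a' or 'i' add -esh; stems whose last vowel is 'e' add -ir.
So fupup → fuolpup.

fuolpup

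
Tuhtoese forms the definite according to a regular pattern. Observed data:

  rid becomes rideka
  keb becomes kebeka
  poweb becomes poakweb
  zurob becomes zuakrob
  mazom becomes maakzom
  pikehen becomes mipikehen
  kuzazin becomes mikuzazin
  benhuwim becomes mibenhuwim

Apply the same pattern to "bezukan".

keb and poweb both end in -b yet inflect differently (kebeka, poakweb), so the final letter is not what conditions the rule; the number of vowels is.
"bezukan" has 3 vowels. The stems with 3 vowels (pikehen → mipikehen, kuzazin → mikuzazin, benhuwim → mibenhuwim) add the prefix mi-.
So bezukan → mibezukan.

mibezukan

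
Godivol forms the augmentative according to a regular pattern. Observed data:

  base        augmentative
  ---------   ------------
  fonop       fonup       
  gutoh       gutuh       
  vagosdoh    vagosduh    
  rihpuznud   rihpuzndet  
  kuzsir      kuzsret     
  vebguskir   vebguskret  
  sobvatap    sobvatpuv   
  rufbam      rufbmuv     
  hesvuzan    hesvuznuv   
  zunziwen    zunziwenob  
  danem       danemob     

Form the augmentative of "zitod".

fonop and sobvatap both end in -p yet inflect differently (fonup, sobvatpuv), so the final letter is not what conditions the rule; the last vowel is.
"zitod" has last vowel 'o'. The stems whose last vowel is 'o' (fonop → fonup, gutoh → gutuh, vagosdoh → vagosduh) change the last vowel to 'u'.
So zitod → zitud.

zitud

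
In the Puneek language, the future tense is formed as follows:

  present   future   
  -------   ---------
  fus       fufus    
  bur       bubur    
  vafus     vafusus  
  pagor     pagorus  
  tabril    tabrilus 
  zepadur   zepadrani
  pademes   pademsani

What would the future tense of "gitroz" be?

fus and vafus both end in -s yet inflect differently (fufus, vafusus), so the final letter is not what conditions the rule; the number of vowels is.
"gitroz" has 2 vowels. The stems with 2 vowels (vafus → vafusus, pagor → pagorus, tabril → tabrilus) add -us.
The other patterns: stems with 1 vowel repeat the first consonant+vowel as a prefix; stems with 3 vowels delete the last vowel and add -ani.
So gitroz → gitrozus.

gitrozus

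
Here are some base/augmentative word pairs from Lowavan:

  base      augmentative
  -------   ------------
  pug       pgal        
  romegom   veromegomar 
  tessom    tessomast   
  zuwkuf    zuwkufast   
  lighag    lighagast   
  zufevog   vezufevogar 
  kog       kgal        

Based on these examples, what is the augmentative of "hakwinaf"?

vehakwinafar

pug and lighag both end in -g yet inflect differently (pgal, lighagast), so the final letter is not what conditions the rule; the number of vowels is.
"hakwinaf" has 3 vowels. The stems with 3 vowels (romegom → veromegomar, zufevog → vezufevogar) add ve- … -ar around the stem.
The other patterns: stems with 1 vowel delete the last vowel and add -al; stems with 2 vowels add -ast.
So hakwinaf → vehakwinafar.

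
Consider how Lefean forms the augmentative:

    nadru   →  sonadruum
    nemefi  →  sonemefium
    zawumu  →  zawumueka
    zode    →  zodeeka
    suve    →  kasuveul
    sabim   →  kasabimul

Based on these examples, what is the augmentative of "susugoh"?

nadru and zawumu both end in -u yet inflect differently (sonadruum, zawumueka), so the final letter is not what conditions the rule; the first letter is.
"susugoh" begins with s-. The stems beginning with s- (suve → kasuveul, sabim → kasabimul) add ka- … -ul around the stem.
The other patterns: stems beginning with n- add so- … -um around the stem; stems beginning with z- add -eka.
So susugoh → kasusugohul.

kasusugohul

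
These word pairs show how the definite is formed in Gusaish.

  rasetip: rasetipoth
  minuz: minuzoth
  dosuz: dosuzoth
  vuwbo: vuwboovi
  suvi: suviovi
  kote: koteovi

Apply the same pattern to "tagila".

tagilaovi

"tagila" ends in a vowel. The stems ending in a vowel (vuwbo → vuwboovi, suvi → suviovi, kote → koteovi) add -ovi.
The other pattern: stems ending in a consonant add -oth.
So tagila → tagilaovi.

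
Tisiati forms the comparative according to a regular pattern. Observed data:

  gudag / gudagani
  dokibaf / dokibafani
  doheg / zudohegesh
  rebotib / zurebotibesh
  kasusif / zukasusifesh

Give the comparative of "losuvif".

zulosuvifesh

dokibaf and kasusif both end in -f yet inflect differently (dokibafani, zukasusifesh), so the final letter is not what conditions the rule; the last vowel is.
"losuvif" has last vowel 'i'. The stems whose last vowel is 'i' (kasusif → zukasusifesh, rebotib → zurebotibesh) add zu- … -esh around the stem.
The other pattern: stems whose last vowel is 'a' add -ani.
So losuvif → zulosuvifesh.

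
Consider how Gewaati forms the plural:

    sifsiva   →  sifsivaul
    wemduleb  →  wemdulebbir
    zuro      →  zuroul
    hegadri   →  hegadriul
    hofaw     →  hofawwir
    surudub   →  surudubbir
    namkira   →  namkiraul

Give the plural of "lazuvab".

namkira and hofaw both have last vowel 'a' yet inflect differently (namkiraul, hofawwir), so the last vowel is not what conditions the rule; whether the stem ends in a vowel or a consonant is.
"lazuvab" ends in a consonant. The stems ending in a consonant (surudub → surudubbir, wemduleb → wemdulebbir, hofaw → hofawwir) double the final consonant and add -ir.
The other pattern: stems ending in a vowel add -ul.
So lazuvab → lazuvabbir.

lazuvabbir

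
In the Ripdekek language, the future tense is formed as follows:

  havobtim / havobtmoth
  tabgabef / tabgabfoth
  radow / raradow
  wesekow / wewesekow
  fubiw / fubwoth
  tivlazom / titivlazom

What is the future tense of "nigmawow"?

ninigmawow

tivlazom and havobtim both end in -m yet inflect differently (titivlazom, havobtmoth), so the final letter is not what conditions the rule; the last vowel is.
"nigmawow" has last vowel 'o'. The stems whose last vowel is 'o' (wesekow → wewesekow, radow → raradow, tivlazom → titivlazom) repeat the first consonant+vowel as a prefix.
The other pattern: stems whose last vowel is 'e' or 'i' delete the last vowel and add -oth.
So nigmawow → ninigmawow.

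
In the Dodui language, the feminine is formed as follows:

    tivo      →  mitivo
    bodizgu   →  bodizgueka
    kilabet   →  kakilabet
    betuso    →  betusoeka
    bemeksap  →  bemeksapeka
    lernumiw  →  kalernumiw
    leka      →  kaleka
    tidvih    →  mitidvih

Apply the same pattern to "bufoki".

bufokieka

betuso and tivo both end in -o yet inflect differently (betusoeka, mitivo), so the final letter is not what conditions the rule; the first letter is.
"bufoki" begins with b-. The stems beginning with b- (betuso → betusoeka, bodizgu → bodizgueka, bemeksap → bemeksapeka) add -eka.
So bufoki → bufokieka.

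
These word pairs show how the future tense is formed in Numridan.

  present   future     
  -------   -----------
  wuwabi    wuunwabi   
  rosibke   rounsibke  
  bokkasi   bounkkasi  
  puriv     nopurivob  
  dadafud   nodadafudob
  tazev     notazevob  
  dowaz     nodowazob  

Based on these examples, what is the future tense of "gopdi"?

gounpdi

wuwabi and puriv both have last vowel 'i' yet inflect differently (wuunwabi, nopurivob), so the last vowel is not what conditions the rule; whether the stem ends in a vowel or a consonant is.
"gopdi" ends in a vowel. The stems ending in a vowel (wuwabi → wuunwabi, rosibke → rounsibke, bokkasi → bounkkasi) insert -un- after the first vowel.
So gopdi → gounpdi.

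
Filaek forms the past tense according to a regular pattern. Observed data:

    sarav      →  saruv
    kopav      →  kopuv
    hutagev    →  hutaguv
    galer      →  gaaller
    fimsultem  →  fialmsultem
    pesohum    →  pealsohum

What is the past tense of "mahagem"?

maalhagem

"mahagem" ends in -m. The stems ending in -m (fimsultem → fialmsultem, pesohum → pealsohum) insert -al- after the first vowel.
So mahagem → maalhagem.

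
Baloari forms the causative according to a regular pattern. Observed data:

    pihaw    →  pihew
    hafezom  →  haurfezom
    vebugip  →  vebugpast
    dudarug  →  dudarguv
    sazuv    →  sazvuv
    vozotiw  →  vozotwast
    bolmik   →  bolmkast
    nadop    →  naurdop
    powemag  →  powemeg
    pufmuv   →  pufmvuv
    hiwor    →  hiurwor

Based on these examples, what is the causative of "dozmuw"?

dozmwuv

pihaw and vozotiw both end in -w yet inflect differently (pihew, vozotwast), so the final letter is not what conditions the rule; the last vowel is.
"dozmuw" has last vowel 'u'. The stems whose last vowel is 'u' (pufmuv → pufmvuv, dudarug → dudarguv, sazuv → sazvuv) delete the last vowel and add -uv.
The other patterns: stems whose last vowel is 'o' insert -ur- after the first vowel; stems whose last vowel is 'a' change the last vowel to 'e'; stems whose last vowel is 'i' delete the last vowel and add -ast.
So dozmuw → dozmwuv.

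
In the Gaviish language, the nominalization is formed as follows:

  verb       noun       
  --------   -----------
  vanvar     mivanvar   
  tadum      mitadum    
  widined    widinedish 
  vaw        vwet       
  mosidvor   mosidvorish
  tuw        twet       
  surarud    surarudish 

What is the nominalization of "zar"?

zret

vanvar and mosidvor both end in -r yet inflect differently (mivanvar, mosidvorish), so the final letter is not what conditions the rule; the number of vowels is.
"zar" has 1 vowel. The stems with 1 vowel (tuw → twet, vaw → vwet) delete the last vowel and add -et.
The other patterns: stems with 2 vowels add the prefix mi-; stems with 3 vowels add -ish.
So zar → zret.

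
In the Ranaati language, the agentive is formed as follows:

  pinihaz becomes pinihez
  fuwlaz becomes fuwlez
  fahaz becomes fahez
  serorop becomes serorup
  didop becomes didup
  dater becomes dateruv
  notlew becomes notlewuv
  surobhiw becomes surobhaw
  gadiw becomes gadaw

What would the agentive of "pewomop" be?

pewomup

notlew and surobhiw both end in -w yet inflect differently (notlewuv, surobhaw), so the final letter is not what conditions the rule; the last vowel is.
"pewomop" has last vowel 'o'. The stems whose last vowel is 'o' (serorop → serorup, didop → didup) change the last vowel to 'u'.
The other patterns: stems whose last vowel is 'a' change the last vowel to 'e'; stems whose last vowel is 'e' add -uv; stems whose last vowel is 'i' change the last vowel to 'a'.
So pewomop → pewomup.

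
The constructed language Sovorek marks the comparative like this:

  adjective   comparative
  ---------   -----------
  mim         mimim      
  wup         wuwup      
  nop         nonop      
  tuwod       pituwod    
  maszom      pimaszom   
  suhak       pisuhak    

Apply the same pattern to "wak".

wawak

"wak" has 1 vowel. The stems with 1 vowel (mim → mimim, wup → wuwup, nop → nonop) repeat the first consonant+vowel as a prefix.
So wak → wawak.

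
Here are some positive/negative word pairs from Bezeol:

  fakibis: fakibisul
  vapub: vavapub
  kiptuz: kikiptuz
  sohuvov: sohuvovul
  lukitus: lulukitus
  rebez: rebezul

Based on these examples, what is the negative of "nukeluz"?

"nukeluz" has last vowel 'u'. The stems whose last vowel is 'u' (kiptuz → kikiptuz, lukitus → lulukitus, vapub → vavapub) repeat the first consonant+vowel as a prefix.
So nukeluz → nunukeluz.

nunukeluz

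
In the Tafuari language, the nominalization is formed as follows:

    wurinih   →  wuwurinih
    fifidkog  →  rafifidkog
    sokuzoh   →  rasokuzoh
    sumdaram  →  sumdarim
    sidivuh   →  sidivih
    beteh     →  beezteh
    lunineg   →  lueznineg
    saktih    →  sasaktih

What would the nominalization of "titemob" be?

wurinih and beteh both end in -h yet inflect differently (wuwurinih, beezteh), so the final letter is not what conditions the rule; the last vowel is.
"titemob" has last vowel 'o'. The stems whose last vowel is 'o' (fifidkog → rafifidkog, sokuzoh → rasokuzoh) add the prefix ra-.
The other patterns: stems whose last vowel is 'i' repeat the first consonant+vowel as a prefix; stems whose last vowel is 'e' insert -ez- after the first vowel; stems whose last vowel is 'a' or 'u' change the last vowel to 'i'.
So titemob → ratitemob.

ratitemob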